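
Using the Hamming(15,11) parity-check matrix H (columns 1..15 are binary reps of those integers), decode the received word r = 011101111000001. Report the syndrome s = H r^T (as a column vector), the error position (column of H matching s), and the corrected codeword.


s = (1, 0, 1, 0)^T, error position = 10, corrected codeword c = 011101111100001

Compute s = H r^T mod 2 one row at a time:
  s_1 = 1 + 1 + 0 + 0 + 0 + 0 + 0 + 1 = 3 ≡ 1 (mod 2).
  s_2 = 1 + 0 + 1 + 1 + 0 + 0 + 0 + 1 = 4 ≡ 0 (mod 2).
  s_3 = 1 + 1 + 1 + 1 + 0 + 0 + 0 + 1 = 5 ≡ 1 (mod 2).
  s_4 = 0 + 1 + 0 + 1 + 1 + 0 + 0 + 1 = 4 ≡ 0 (mod 2).
s = (1, 0, 1, 0)^T — this equals column 10 of H (binary 1010), so error is at position 10.
Correct: flip bit 10 of r = 011101111000001 to get c = 011101111100001.


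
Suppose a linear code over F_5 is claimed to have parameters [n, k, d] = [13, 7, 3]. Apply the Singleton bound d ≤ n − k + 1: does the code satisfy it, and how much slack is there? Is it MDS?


Singleton RHS = n − k + 1 = 7, slack = 4, bound satisfied, not MDS.

Singleton bound: d ≤ n − k + 1.
Here n = 13, k = 7, so n − k + 1 = 7.
Given d = 3, check d ≤ 7: YES.
Slack = (n − k + 1) − d = 4.
The code is NOT MDS (slack = 4 > 0).
Description: the claimed parameters are [13, 7, 3]_5; such a code would be non-MDS.


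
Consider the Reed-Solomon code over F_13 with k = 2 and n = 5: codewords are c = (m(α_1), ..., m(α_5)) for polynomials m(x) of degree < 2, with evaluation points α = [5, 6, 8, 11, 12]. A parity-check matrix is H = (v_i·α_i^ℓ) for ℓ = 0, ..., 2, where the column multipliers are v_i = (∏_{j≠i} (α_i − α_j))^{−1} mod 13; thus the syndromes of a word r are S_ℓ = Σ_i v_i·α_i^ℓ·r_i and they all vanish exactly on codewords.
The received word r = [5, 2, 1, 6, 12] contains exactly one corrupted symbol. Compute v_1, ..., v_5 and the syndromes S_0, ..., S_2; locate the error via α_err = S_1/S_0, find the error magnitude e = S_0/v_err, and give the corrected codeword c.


S = (1, 5, 12), error at position 1, error magnitude e = 9, c = [9, 2, 1, 6, 12].

Step 1: column multipliers v_i = (∏_{j≠i}(α_i − α_j))^{−1} mod 13.
  i = 1 (α = 5): (5−6)(5−8)(5−11)(5−12) = (−1)·(−3)·(−6)·(−7) = 126 ≡ 9, so v_1 = 9^{−1} = 3 (mod 13).
  i = 2 (α = 6): (6−5)(6−8)(6−11)(6−12) = 1·(−2)·(−5)·(−6) = −60 ≡ 5, so v_2 = 5^{−1} = 8 (mod 13).
  i = 3 (α = 8): (8−5)(8−6)(8−11)(8−12) = 3·2·(−3)·(−4) = 72 ≡ 7, so v_3 = 7^{−1} = 2 (mod 13).
  i = 4 (α = 11): (11−5)(11−6)(11−8)(11−12) = 6·5·3·(−1) = −90 ≡ 1, so v_4 = 1^{−1} = 1 (mod 13).
  i = 5 (α = 12): (12−5)(12−6)(12−8)(12−11) = 7·6·4·1 = 168 ≡ 12, so v_5 = 12^{−1} = 12 (mod 13).
  v = [3, 8, 2, 1, 12].
Step 2: syndromes of r = [5, 2, 1, 6, 12] (all sums mod 13).
  S_0 = Σ v_i r_i = 3·5 + 8·2 + 2·1 + 1·6 + 12·12 = 183 ≡ 1.
  S_1 = Σ v_i α_i r_i = 3·5·5 + 8·6·2 + 2·8·1 + 1·11·6 + 12·12·12 = 1981 ≡ 5.
  α_i^2 mod 13 = [12, 10, 12, 4, 1].
  S_2 = Σ v_i α_i^2 r_i = 3·12·5 + 8·10·2 + 2·12·1 + 1·4·6 + 12·1·12 = 532 ≡ 12.
  S = (1, 5, 12) ≠ 0, so r is not a codeword (an error is present).
Step 3: locate the error. For a single error e at position i, S_ℓ = v_i·e·α_i^ℓ, so α_err = S_1/S_0.
  S_0^{−1} = 1^{−1} = 1 (mod 13), so α_err = 5·1 = 5 ≡ 5 = α_1. Error position i = 1.
  Consistency check: S_2/S_1 = 12·8 = 96 ≡ 5 = α_err ✓ (single-error assumption holds).
Step 4: error magnitude e = S_0/v_1 = S_0·∏_{j≠1}(α_1 − α_j) = 1·9 = 9 ≡ 9 (mod 13).
Step 5: correct position 1: c_1 = r_1 − e = 5 − 9 ≡ 9 (mod 13). Hence c = [9, 2, 1, 6, 12].
  Check: interpolating c through the α_i gives m(x) = 5 + 6·x (degree < 2) with m(α_i) = c_i for every i, so c is indeed a codeword.


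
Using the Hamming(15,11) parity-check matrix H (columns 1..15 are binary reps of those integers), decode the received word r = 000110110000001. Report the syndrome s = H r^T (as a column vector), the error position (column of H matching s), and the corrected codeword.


s = (0, 0, 0, 1)^T, error position = 1, corrected codeword c = 100110110000001

Compute s = H r^T mod 2 one row at a time:
  s_1 = 1 + 0 + 0 + 0 + 0 + 0 + 0 + 1 = 2 ≡ 0 (mod 2).
  s_2 = 1 + 1 + 0 + 1 + 0 + 0 + 0 + 1 = 4 ≡ 0 (mod 2).
  s_3 = 0 + 0 + 0 + 1 + 0 + 0 + 0 + 1 = 2 ≡ 0 (mod 2).
  s_4 = 0 + 0 + 1 + 1 + 0 + 0 + 0 + 1 = 3 ≡ 1 (mod 2).
s = (0, 0, 0, 1)^T — this equals column 1 of H (binary 0001), so error is at position 1.
Correct: flip bit 1 of r = 000110110000001 to get c = 100110110000001.


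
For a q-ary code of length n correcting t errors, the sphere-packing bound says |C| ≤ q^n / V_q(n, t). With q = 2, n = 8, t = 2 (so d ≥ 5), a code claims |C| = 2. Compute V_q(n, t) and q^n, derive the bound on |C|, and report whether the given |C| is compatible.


V_q(n, t) = 37, q^n = 256, Hamming bound = 6, |C| = 2 ≤ bound (satisfied).

Step 1: Compute V_q(n, t) = Σ_{j=0}^2 C(n, j) (q−1)^j.
  j = 0: C(8,0)·(1)^0 = 1·1 = 1.
  j = 1: C(8,1)·(1)^1 = 8·1 = 8.
  j = 2: C(8,2)·(1)^2 = 28·1 = 28.
  V_q(n, t) = 1 + 8 + 28 = 37.
Step 2: q^n = 2^8 = 256.
Step 3: Hamming bound ⌊q^n / V_q(n,t)⌋ = ⌊256/37⌋ = 6.
Step 4: Compare |C| = 2 to 6: satisfied.
The claimed |C| lies below the Hamming bound.


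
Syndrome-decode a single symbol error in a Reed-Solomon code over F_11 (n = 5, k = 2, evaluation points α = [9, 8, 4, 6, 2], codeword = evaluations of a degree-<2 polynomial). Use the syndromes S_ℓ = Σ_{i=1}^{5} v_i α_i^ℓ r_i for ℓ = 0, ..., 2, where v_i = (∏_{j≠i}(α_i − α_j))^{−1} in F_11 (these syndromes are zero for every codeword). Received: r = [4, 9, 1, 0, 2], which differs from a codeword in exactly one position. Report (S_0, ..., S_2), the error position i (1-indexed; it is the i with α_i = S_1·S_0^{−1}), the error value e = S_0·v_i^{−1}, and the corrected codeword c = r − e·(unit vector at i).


S = (3, 2, 5), error at position 2, error magnitude e = 10, c = [4, 10, 1, 0, 2].

Step 1: column multipliers v_i = (∏_{j≠i}(α_i − α_j))^{−1} mod 11.
  i = 1 (α = 9): (9−8)(9−4)(9−6)(9−2) = 1·5·3·7 = 105 ≡ 6, so v_1 = 6^{−1} = 2 (mod 11).
  i = 2 (α = 8): (8−9)(8−4)(8−6)(8−2) = (−1)·4·2·6 = −48 ≡ 7, so v_2 = 7^{−1} = 8 (mod 11).
  i = 3 (α = 4): (4−9)(4−8)(4−6)(4−2) = (−5)·(−4)·(−2)·2 = −80 ≡ 8, so v_3 = 8^{−1} = 7 (mod 11).
  i = 4 (α = 6): (6−9)(6−8)(6−4)(6−2) = (−3)·(−2)·2·4 = 48 ≡ 4, so v_4 = 4^{−1} = 3 (mod 11).
  i = 5 (α = 2): (2−9)(2−8)(2−4)(2−6) = (−7)·(−6)·(−2)·(−4) = 336 ≡ 6, so v_5 = 6^{−1} = 2 (mod 11).
  v = [2, 8, 7, 3, 2].
Step 2: syndromes of r = [4, 9, 1, 0, 2] (all sums mod 11).
  S_0 = Σ v_i r_i = 2·4 + 8·9 + 7·1 + 3·0 + 2·2 = 91 ≡ 3.
  S_1 = Σ v_i α_i r_i = 2·9·4 + 8·8·9 + 7·4·1 + 3·6·0 + 2·2·2 = 684 ≡ 2.
  α_i^2 mod 11 = [4, 9, 5, 3, 4].
  S_2 = Σ v_i α_i^2 r_i = 2·4·4 + 8·9·9 + 7·5·1 + 3·3·0 + 2·4·2 = 731 ≡ 5.
  S = (3, 2, 5) ≠ 0, so r is not a codeword (an error is present).
Step 3: locate the error. For a single error e at position i, S_ℓ = v_i·e·α_i^ℓ, so α_err = S_1/S_0.
  S_0^{−1} = 3^{−1} = 4 (mod 11), so α_err = 2·4 = 8 ≡ 8 = α_2. Error position i = 2.
  Consistency check: S_2/S_1 = 5·6 = 30 ≡ 8 = α_err ✓ (single-error assumption holds).
Step 4: error magnitude e = S_0/v_2 = S_0·∏_{j≠2}(α_2 − α_j) = 3·7 = 21 ≡ 10 (mod 11).
Step 5: correct position 2: c_2 = r_2 − e = 9 − 10 ≡ 10 (mod 11). Hence c = [4, 10, 1, 0, 2].
  Check: interpolating c through the α_i gives m(x) = 3 + 5·x (degree < 2) with m(α_i) = c_i for every i, so c is indeed a codeword.


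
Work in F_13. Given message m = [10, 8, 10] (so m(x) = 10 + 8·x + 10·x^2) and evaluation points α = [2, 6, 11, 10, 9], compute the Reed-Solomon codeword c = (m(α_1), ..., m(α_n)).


c = [1, 2, 8, 11, 8]

Message polynomial: m(x) = 10 + 8·x + 10·x^2 (mod 13).
For each evaluation point α_i, compute m(α_i) mod 13:
  α_1 = 2: Horner steps 10 → 2 → 1, so m(2) = 1.
  α_2 = 6: Horner steps 10 → 3 → 2, so m(6) = 2.
  α_3 = 11: Horner steps 10 → 1 → 8, so m(11) = 8.
  α_4 = 10: Horner steps 10 → 4 → 11, so m(10) = 11.
  α_5 = 9: Horner steps 10 → 7 → 8, so m(9) = 8.
Codeword c = [1, 2, 8, 11, 8] ∈ F_13^5.


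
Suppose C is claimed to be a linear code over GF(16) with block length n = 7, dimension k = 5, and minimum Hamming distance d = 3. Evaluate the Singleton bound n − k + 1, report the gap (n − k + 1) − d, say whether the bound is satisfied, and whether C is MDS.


Singleton RHS = n − k + 1 = 3, slack = 0, bound satisfied, MDS.

Singleton bound: d ≤ n − k + 1.
Here n = 7, k = 5, so n − k + 1 = 3.
Given d = 3, check d ≤ 3: YES.
Slack = (n − k + 1) − d = 0.
The code is MDS (slack = 0).
Description: the claimed parameters are [7, 5, 3]_16; such a code would be MDS (meets Singleton bound).


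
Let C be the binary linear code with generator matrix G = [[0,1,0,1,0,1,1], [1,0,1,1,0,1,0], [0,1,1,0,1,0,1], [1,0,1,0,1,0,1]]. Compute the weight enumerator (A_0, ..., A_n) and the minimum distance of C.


Weight distribution: A_0 = 1, A_2 = 4, A_4 = 9, A_6 = 2. Minimum distance d = 2.

Enumerate all 2^4 = 16 messages m ∈ F_2^4.
For each, compute codeword c = mG in F_2^7, then tally its weight.
  m = 0000 → c = 0000000, weight = 0.
  m = 1000 → c = 0101011, weight = 4.
  m = 0100 → c = 1011010, weight = 4.
  m = 1100 → c = 1110001, weight = 4.
  m = 0010 → c = 0110101, weight = 4.
  m = 1010 → c = 0011110, weight = 4.
  m = 0110 → c = 1101111, weight = 6.
  m = 1110 → c = 1000100, weight = 2.
  m = 0001 → c = 1010101, weight = 4.
  m = 1001 → c = 1111110, weight = 6.
  m = 0101 → c = 0001111, weight = 4.
  m = 1101 → c = 0100100, weight = 2.
  m = 0011 → c = 1100000, weight = 2.
  m = 1011 → c = 1001011, weight = 4.
  m = 0111 → c = 0111010, weight = 4.
  m = 1111 → c = 0010001, weight = 2.
Tally weights:
  weight 0: 1 codewords.
  weight 2: 4 codewords.
  weight 4: 9 codewords.
  weight 6: 2 codewords.
Minimum distance d = smallest w > 0 with A_w > 0 = 2.
Sanity: Σ A_w = 16 = 2^4 = 16 ✓.


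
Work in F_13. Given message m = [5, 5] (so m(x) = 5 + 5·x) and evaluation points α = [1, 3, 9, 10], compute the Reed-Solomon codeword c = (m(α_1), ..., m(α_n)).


c = [10, 7, 11, 3]

Message polynomial: m(x) = 5 + 5·x (mod 13).
For each evaluation point α_i, compute m(α_i) mod 13:
  α_1 = 1: Horner steps 5 → 10, so m(1) = 10.
  α_2 = 3: Horner steps 5 → 7, so m(3) = 7.
  α_3 = 9: Horner steps 5 → 11, so m(9) = 11.
  α_4 = 10: Horner steps 5 → 3, so m(10) = 3.
Codeword c = [10, 7, 11, 3] ∈ F_13^4.


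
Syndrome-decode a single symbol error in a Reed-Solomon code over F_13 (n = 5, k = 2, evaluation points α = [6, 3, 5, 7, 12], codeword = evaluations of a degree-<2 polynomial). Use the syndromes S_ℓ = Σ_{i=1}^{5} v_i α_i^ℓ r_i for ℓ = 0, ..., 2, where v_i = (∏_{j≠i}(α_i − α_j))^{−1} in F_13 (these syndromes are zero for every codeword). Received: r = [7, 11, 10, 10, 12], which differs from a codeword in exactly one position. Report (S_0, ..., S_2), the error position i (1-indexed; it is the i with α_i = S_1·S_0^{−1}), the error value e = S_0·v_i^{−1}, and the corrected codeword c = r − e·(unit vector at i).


S = (10, 11, 3), error at position 3, error magnitude e = 6, c = [7, 11, 4, 10, 12].

Step 1: column multipliers v_i = (∏_{j≠i}(α_i − α_j))^{−1} mod 13.
  i = 1 (α = 6): (6−3)(6−5)(6−7)(6−12) = 3·1·(−1)·(−6) = 18 ≡ 5, so v_1 = 5^{−1} = 8 (mod 13).
  i = 2 (α = 3): (3−6)(3−5)(3−7)(3−12) = (−3)·(−2)·(−4)·(−9) = 216 ≡ 8, so v_2 = 8^{−1} = 5 (mod 13).
  i = 3 (α = 5): (5−6)(5−3)(5−7)(5−12) = (−1)·2·(−2)·(−7) = −28 ≡ 11, so v_3 = 11^{−1} = 6 (mod 13).
  i = 4 (α = 7): (7−6)(7−3)(7−5)(7−12) = 1·4·2·(−5) = −40 ≡ 12, so v_4 = 12^{−1} = 12 (mod 13).
  i = 5 (α = 12): (12−6)(12−3)(12−5)(12−7) = 6·9·7·5 = 1890 ≡ 5, so v_5 = 5^{−1} = 8 (mod 13).
  v = [8, 5, 6, 12, 8].
Step 2: syndromes of r = [7, 11, 10, 10, 12] (all sums mod 13).
  S_0 = Σ v_i r_i = 8·7 + 5·11 + 6·10 + 12·10 + 8·12 = 387 ≡ 10.
  S_1 = Σ v_i α_i r_i = 8·6·7 + 5·3·11 + 6·5·10 + 12·7·10 + 8·12·12 = 2793 ≡ 11.
  α_i^2 mod 13 = [10, 9, 12, 10, 1].
  S_2 = Σ v_i α_i^2 r_i = 8·10·7 + 5·9·11 + 6·12·10 + 12·10·10 + 8·1·12 = 3071 ≡ 3.
  S = (10, 11, 3) ≠ 0, so r is not a codeword (an error is present).
Step 3: locate the error. For a single error e at position i, S_ℓ = v_i·e·α_i^ℓ, so α_err = S_1/S_0.
  S_0^{−1} = 10^{−1} = 4 (mod 13), so α_err = 11·4 = 44 ≡ 5 = α_3. Error position i = 3.
  Consistency check: S_2/S_1 = 3·6 = 18 ≡ 5 = α_err ✓ (single-error assumption holds).
Step 4: error magnitude e = S_0/v_3 = S_0·∏_{j≠3}(α_3 − α_j) = 10·11 = 110 ≡ 6 (mod 13).
Step 5: correct position 3: c_3 = r_3 − e = 10 − 6 ≡ 4 (mod 13). Hence c = [7, 11, 4, 10, 12].
  Check: interpolating c through the α_i gives m(x) = 2 + 3·x (degree < 2) with m(α_i) = c_i for every i, so c is indeed a codeword.


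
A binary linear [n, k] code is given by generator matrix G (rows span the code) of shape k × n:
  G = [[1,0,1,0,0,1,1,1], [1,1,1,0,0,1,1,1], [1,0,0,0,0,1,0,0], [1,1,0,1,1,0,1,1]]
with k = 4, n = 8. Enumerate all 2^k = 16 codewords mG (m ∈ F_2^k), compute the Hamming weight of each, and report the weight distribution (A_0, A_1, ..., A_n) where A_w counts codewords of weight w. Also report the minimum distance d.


Weight distribution: A_0 = 1, A_1 = 1, A_2 = 1, A_3 = 2, A_4 = 3, A_5 = 5, A_6 = 3. Minimum distance d = 1.

Enumerate all 2^4 = 16 messages m ∈ F_2^4.
For each, compute codeword c = mG in F_2^8, then tally its weight.
  m = 0000 → c = 00000000, weight = 0.
  m = 1000 → c = 10100111, weight = 5.
  m = 0100 → c = 11100111, weight = 6.
  m = 1100 → c = 01000000, weight = 1.
  m = 0010 → c = 10000100, weight = 2.
  m = 1010 → c = 00100011, weight = 3.
  m = 0110 → c = 01100011, weight = 4.
  m = 1110 → c = 11000100, weight = 3.
  m = 0001 → c = 11011011, weight = 6.
  m = 1001 → c = 01111100, weight = 5.
  m = 0101 → c = 00111100, weight = 4.
  m = 1101 → c = 10011011, weight = 5.
  m = 0011 → c = 01011111, weight = 6.
  m = 1011 → c = 11111000, weight = 5.
  m = 0111 → c = 10111000, weight = 4.
  m = 1111 → c = 00011111, weight = 5.
Tally weights:
  weight 0: 1 codewords.
  weight 1: 1 codewords.
  weight 2: 1 codewords.
  weight 3: 2 codewords.
  weight 4: 3 codewords.
  weight 5: 5 codewords.
  weight 6: 3 codewords.
Minimum distance d = smallest w > 0 with A_w > 0 = 1.
Sanity: Σ A_w = 16 = 2^4 = 16 ✓.


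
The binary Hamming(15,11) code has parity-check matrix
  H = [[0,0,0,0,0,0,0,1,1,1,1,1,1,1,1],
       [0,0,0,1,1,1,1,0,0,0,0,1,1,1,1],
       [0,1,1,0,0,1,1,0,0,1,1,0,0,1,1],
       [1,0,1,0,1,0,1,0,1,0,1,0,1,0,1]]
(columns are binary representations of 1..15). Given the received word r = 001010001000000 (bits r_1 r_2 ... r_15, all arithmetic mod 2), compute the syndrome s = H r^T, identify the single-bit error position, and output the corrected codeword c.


s = (1, 1, 1, 1)^T, error position = 15, corrected codeword c = 001010001000001

Compute s = H r^T mod 2 one row at a time:
  s_1 = 0 + 1 + 0 + 0 + 0 + 0 + 0 + 0 = 1 ≡ 1 (mod 2).
  s_2 = 0 + 1 + 0 + 0 + 0 + 0 + 0 + 0 = 1 ≡ 1 (mod 2).
  s_3 = 0 + 1 + 0 + 0 + 0 + 0 + 0 + 0 = 1 ≡ 1 (mod 2).
  s_4 = 0 + 1 + 1 + 0 + 1 + 0 + 0 + 0 = 3 ≡ 1 (mod 2).
s = (1, 1, 1, 1)^T — this equals column 15 of H (binary 1111), so error is at position 15.
Correct: flip bit 15 of r = 001010001000000 to get c = 001010001000001.


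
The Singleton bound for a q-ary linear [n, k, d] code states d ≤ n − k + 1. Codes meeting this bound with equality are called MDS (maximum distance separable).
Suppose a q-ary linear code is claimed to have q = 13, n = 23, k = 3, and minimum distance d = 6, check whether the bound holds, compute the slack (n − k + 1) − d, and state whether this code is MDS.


Singleton RHS = n − k + 1 = 21, slack = 15, bound satisfied, not MDS.

Singleton bound: d ≤ n − k + 1.
Here n = 23, k = 3, so n − k + 1 = 21.
Given d = 6, check d ≤ 21: YES.
Slack = (n − k + 1) − d = 15.
The code is NOT MDS (slack = 15 > 0).
Description: the claimed parameters are [23, 3, 6]_13; such a code would be non-MDS.


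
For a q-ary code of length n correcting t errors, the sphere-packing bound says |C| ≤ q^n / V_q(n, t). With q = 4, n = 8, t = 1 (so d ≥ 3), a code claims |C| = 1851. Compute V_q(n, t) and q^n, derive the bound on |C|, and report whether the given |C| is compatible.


V_q(n, t) = 25, q^n = 65536, Hamming bound = 2621, |C| = 1851 ≤ bound (satisfied).

Step 1: Compute V_q(n, t) = Σ_{j=0}^1 C(n, j) (q−1)^j.
  j = 0: C(8,0)·(3)^0 = 1·1 = 1.
  j = 1: C(8,1)·(3)^1 = 8·3 = 24.
  V_q(n, t) = 1 + 24 = 25.
Step 2: q^n = 4^8 = 65536.
Step 3: Hamming bound ⌊q^n / V_q(n,t)⌋ = ⌊65536/25⌋ = 2621.
Step 4: Compare |C| = 1851 to 2621: satisfied.
The claimed |C| lies below the Hamming bound.


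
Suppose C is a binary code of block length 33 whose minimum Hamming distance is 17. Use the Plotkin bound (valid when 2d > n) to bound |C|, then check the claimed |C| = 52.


Plotkin bound M ≤ 34; given |C| = 52 > bound (violated).

Check applicability: 2d = 34, n = 33.
2d − n = 1 > 0, so Plotkin applies.
Compute d/(2d−n) = 17/1 ≈ 17.0000.
⌊d/(2d−n)⌋ = 17.
Plotkin bound: M ≤ 2·17 = 34.
Given |C| = 52, check: VIOLATED.
This |C| is above the Plotkin bound, so no binary code with n = 33, d = 17 and 52 codewords exists.


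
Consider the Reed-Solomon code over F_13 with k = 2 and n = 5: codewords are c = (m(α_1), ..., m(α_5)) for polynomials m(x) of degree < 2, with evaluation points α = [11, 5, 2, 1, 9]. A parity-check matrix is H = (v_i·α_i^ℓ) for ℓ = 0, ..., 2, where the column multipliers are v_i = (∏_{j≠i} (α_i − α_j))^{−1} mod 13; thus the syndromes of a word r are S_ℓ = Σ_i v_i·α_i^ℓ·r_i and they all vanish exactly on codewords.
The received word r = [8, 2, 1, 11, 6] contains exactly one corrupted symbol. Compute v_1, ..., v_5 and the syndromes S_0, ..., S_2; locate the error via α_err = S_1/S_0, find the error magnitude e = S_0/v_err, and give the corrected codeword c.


S = (9, 5, 10), error at position 3, error magnitude e = 2, c = [8, 2, 12, 11, 6].

Step 1: column multipliers v_i = (∏_{j≠i}(α_i − α_j))^{−1} mod 13.
  i = 1 (α = 11): (11−5)(11−2)(11−1)(11−9) = 6·9·10·2 = 1080 ≡ 1, so v_1 = 1^{−1} = 1 (mod 13).
  i = 2 (α = 5): (5−11)(5−2)(5−1)(5−9) = (−6)·3·4·(−4) = 288 ≡ 2, so v_2 = 2^{−1} = 7 (mod 13).
  i = 3 (α = 2): (2−11)(2−5)(2−1)(2−9) = (−9)·(−3)·1·(−7) = −189 ≡ 6, so v_3 = 6^{−1} = 11 (mod 13).
  i = 4 (α = 1): (1−11)(1−5)(1−2)(1−9) = (−10)·(−4)·(−1)·(−8) = 320 ≡ 8, so v_4 = 8^{−1} = 5 (mod 13).
  i = 5 (α = 9): (9−11)(9−5)(9−2)(9−1) = (−2)·4·7·8 = −448 ≡ 7, so v_5 = 7^{−1} = 2 (mod 13).
  v = [1, 7, 11, 5, 2].
Step 2: syndromes of r = [8, 2, 1, 11, 6] (all sums mod 13).
  S_0 = Σ v_i r_i = 1·8 + 7·2 + 11·1 + 5·11 + 2·6 = 100 ≡ 9.
  S_1 = Σ v_i α_i r_i = 1·11·8 + 7·5·2 + 11·2·1 + 5·1·11 + 2·9·6 = 343 ≡ 5.
  α_i^2 mod 13 = [4, 12, 4, 1, 3].
  S_2 = Σ v_i α_i^2 r_i = 1·4·8 + 7·12·2 + 11·4·1 + 5·1·11 + 2·3·6 = 335 ≡ 10.
  S = (9, 5, 10) ≠ 0, so r is not a codeword (an error is present).
Step 3: locate the error. For a single error e at position i, S_ℓ = v_i·e·α_i^ℓ, so α_err = S_1/S_0.
  S_0^{−1} = 9^{−1} = 3 (mod 13), so α_err = 5·3 = 15 ≡ 2 = α_3. Error position i = 3.
  Consistency check: S_2/S_1 = 10·8 = 80 ≡ 2 = α_err ✓ (single-error assumption holds).
Step 4: error magnitude e = S_0/v_3 = S_0·∏_{j≠3}(α_3 − α_j) = 9·6 = 54 ≡ 2 (mod 13).
Step 5: correct position 3: c_3 = r_3 − e = 1 − 2 ≡ 12 (mod 13). Hence c = [8, 2, 12, 11, 6].
  Check: interpolating c through the α_i gives m(x) = 10 + 1·x (degree < 2) with m(α_i) = c_i for every i, so c is indeed a codeword.


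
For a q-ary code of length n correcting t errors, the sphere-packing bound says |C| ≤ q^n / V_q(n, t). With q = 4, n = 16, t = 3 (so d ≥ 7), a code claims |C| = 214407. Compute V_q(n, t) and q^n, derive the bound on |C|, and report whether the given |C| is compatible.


V_q(n, t) = 16249, q^n = 4294967296, Hamming bound = 264321, |C| = 214407 ≤ bound (satisfied).

Step 1: Compute V_q(n, t) = Σ_{j=0}^3 C(n, j) (q−1)^j.
  j = 0: C(16,0)·(3)^0 = 1·1 = 1.
  j = 1: C(16,1)·(3)^1 = 16·3 = 48.
  j = 2: C(16,2)·(3)^2 = 120·9 = 1080.
  j = 3: C(16,3)·(3)^3 = 560·27 = 15120.
  V_q(n, t) = 1 + 48 + 1080 + 15120 = 16249.
Step 2: q^n = 4^16 = 4294967296.
Step 3: Hamming bound ⌊q^n / V_q(n,t)⌋ = ⌊4294967296/16249⌋ = 264321.
Step 4: Compare |C| = 214407 to 264321: satisfied.
The claimed |C| lies below the Hamming bound.


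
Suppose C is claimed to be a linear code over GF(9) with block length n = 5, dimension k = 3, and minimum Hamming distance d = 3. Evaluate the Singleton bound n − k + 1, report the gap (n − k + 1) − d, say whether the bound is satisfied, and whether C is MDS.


Singleton RHS = n − k + 1 = 3, slack = 0, bound satisfied, MDS.

Singleton bound: d ≤ n − k + 1.
Here n = 5, k = 3, so n − k + 1 = 3.
Given d = 3, check d ≤ 3: YES.
Slack = (n − k + 1) − d = 0.
The code is MDS (slack = 0).
Description: the claimed parameters are [5, 3, 3]_9; such a code would be MDS (meets Singleton bound).


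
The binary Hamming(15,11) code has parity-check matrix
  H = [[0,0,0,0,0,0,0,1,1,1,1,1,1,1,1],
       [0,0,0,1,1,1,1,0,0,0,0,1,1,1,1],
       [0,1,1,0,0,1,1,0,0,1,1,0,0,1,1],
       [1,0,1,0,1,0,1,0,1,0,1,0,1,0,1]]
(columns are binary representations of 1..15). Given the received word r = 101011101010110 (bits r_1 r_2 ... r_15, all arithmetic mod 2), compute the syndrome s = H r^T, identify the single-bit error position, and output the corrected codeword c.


s = (0, 1, 1, 1)^T, error position = 7, corrected codeword c = 101011001010110

Compute s = H r^T mod 2 one row at a time:
  s_1 = 0 + 1 + 0 + 1 + 0 + 1 + 1 + 0 = 4 ≡ 0 (mod 2).
  s_2 = 0 + 1 + 1 + 1 + 0 + 1 + 1 + 0 = 5 ≡ 1 (mod 2).
  s_3 = 0 + 1 + 1 + 1 + 0 + 1 + 1 + 0 = 5 ≡ 1 (mod 2).
  s_4 = 1 + 1 + 1 + 1 + 1 + 1 + 1 + 0 = 7 ≡ 1 (mod 2).
s = (0, 1, 1, 1)^T — this equals column 7 of H (binary 0111), so error is at position 7.
Correct: flip bit 7 of r = 101011101010110 to get c = 101011001010110.


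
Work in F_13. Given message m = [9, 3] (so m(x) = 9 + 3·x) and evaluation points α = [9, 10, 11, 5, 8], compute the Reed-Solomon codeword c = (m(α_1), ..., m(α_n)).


c = [10, 0, 3, 11, 7]

Message polynomial: m(x) = 9 + 3·x (mod 13).
For each evaluation point α_i, compute m(α_i) mod 13:
  α_1 = 9: Horner steps 3 → 10, so m(9) = 10.
  α_2 = 10: Horner steps 3 → 0, so m(10) = 0.
  α_3 = 11: Horner steps 3 → 3, so m(11) = 3.
  α_4 = 5: Horner steps 3 → 11, so m(5) = 11.
  α_5 = 8: Horner steps 3 → 7, so m(8) = 7.
Codeword c = [10, 0, 3, 11, 7] ∈ F_13^5.


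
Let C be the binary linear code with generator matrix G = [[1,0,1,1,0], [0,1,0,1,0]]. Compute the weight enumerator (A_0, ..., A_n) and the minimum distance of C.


Weight distribution: A_0 = 1, A_2 = 1, A_3 = 2. Minimum distance d = 2.

Enumerate all 2^2 = 4 messages m ∈ F_2^2.
For each, compute codeword c = mG in F_2^5, then tally its weight.
  m = 00 → c = 00000, weight = 0.
  m = 10 → c = 10110, weight = 3.
  m = 01 → c = 01010, weight = 2.
  m = 11 → c = 11100, weight = 3.
Tally weights:
  weight 0: 1 codewords.
  weight 2: 1 codewords.
  weight 3: 2 codewords.
Minimum distance d = smallest w > 0 with A_w > 0 = 2.
Sanity: Σ A_w = 4 = 2^2 = 4 ✓.


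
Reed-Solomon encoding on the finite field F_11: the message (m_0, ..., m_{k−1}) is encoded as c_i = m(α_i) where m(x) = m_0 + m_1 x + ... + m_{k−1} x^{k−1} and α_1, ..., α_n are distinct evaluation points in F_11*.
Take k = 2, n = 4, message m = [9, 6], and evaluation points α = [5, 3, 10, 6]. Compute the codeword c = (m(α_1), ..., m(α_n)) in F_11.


c = [6, 5, 3, 1]

Message polynomial: m(x) = 9 + 6·x (mod 11).
For each evaluation point α_i, compute m(α_i) mod 11:
  α_1 = 5: Horner steps 6 → 6, so m(5) = 6.
  α_2 = 3: Horner steps 6 → 5, so m(3) = 5.
  α_3 = 10: Horner steps 6 → 3, so m(10) = 3.
  α_4 = 6: Horner steps 6 → 1, so m(6) = 1.
Codeword c = [6, 5, 3, 1] ∈ F_11^4.


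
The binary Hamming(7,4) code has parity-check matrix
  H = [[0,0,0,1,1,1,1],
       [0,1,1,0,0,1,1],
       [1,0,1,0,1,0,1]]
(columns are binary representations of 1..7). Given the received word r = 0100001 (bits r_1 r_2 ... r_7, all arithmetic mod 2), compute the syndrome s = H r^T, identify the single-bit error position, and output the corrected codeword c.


s = (1, 0, 1)^T, error position = 5, corrected codeword c = 0100101

Compute s = H r^T mod 2 one row at a time:
  s_1 = 0 + 0 + 0 + 1 = 1 ≡ 1 (mod 2).
  s_2 = 1 + 0 + 0 + 1 = 2 ≡ 0 (mod 2).
  s_3 = 0 + 0 + 0 + 1 = 1 ≡ 1 (mod 2).
s = (1, 0, 1)^T — this equals column 5 of H (binary 101), so error is at position 5.
Correct: flip bit 5 of r = 0100001 to get c = 0100101.


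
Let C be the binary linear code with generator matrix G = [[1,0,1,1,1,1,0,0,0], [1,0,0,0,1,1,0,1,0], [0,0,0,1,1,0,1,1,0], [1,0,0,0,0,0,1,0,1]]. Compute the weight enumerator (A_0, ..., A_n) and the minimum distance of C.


Weight distribution: A_0 = 1, A_3 = 4, A_4 = 5, A_5 = 4, A_6 = 2. Minimum distance d = 3.

Enumerate all 2^4 = 16 messages m ∈ F_2^4.
For each, compute codeword c = mG in F_2^9, then tally its weight.
  m = 0000 → c = 000000000, weight = 0.
  m = 1000 → c = 101111000, weight = 5.
  m = 0100 → c = 100011010, weight = 4.
  m = 1100 → c = 001100010, weight = 3.
  m = 0010 → c = 000110110, weight = 4.
  m = 1010 → c = 101001110, weight = 5.
  m = 0110 → c = 100101100, weight = 4.
  m = 1110 → c = 001010100, weight = 3.
  m = 0001 → c = 100000101, weight = 3.
  m = 1001 → c = 001111101, weight = 6.
  m = 0101 → c = 000011111, weight = 5.
  m = 1101 → c = 101100111, weight = 6.
  m = 0011 → c = 100110011, weight = 5.
  m = 1011 → c = 001001011, weight = 4.
  m = 0111 → c = 000101001, weight = 3.
  m = 1111 → c = 101010001, weight = 4.
Tally weights:
  weight 0: 1 codewords.
  weight 3: 4 codewords.
  weight 4: 5 codewords.
  weight 5: 4 codewords.
  weight 6: 2 codewords.
Minimum distance d = smallest w > 0 with A_w > 0 = 3.
Sanity: Σ A_w = 16 = 2^4 = 16 ✓.


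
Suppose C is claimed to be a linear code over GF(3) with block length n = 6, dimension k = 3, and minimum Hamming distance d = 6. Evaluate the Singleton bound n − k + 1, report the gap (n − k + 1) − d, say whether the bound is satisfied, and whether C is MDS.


Singleton RHS = n − k + 1 = 4, slack = -2, bound violated (no such code; not MDS).

Singleton bound: d ≤ n − k + 1.
Here n = 6, k = 3, so n − k + 1 = 4.
Given d = 6, check d ≤ 4: NO.
Slack = (n − k + 1) − d = -2.
The slack is negative: d = 6 exceeds n − k + 1 = 4 by 2, so the Singleton bound is violated and no linear [6, 3, 6]_3 code can exist. In particular it is not MDS (MDS requires d = n − k + 1 exactly).
Description: the claimed parameters are [6, 3, 6]_3; such a code would be impossible (violates the Singleton bound).


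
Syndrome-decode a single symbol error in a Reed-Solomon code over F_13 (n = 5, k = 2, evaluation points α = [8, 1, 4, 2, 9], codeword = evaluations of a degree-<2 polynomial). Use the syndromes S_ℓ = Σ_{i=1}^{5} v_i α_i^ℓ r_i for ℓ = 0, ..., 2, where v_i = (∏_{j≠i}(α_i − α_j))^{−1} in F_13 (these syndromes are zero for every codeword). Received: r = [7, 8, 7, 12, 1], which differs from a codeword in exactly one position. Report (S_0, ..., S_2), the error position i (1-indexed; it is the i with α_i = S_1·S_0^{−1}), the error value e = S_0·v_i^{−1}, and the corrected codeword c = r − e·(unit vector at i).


S = (10, 2, 3), error at position 1, error magnitude e = 10, c = [10, 8, 7, 12, 1].

Step 1: column multipliers v_i = (∏_{j≠i}(α_i − α_j))^{−1} mod 13.
  i = 1 (α = 8): (8−1)(8−4)(8−2)(8−9) = 7·4·6·(−1) = −168 ≡ 1, so v_1 = 1^{−1} = 1 (mod 13).
  i = 2 (α = 1): (1−8)(1−4)(1−2)(1−9) = (−7)·(−3)·(−1)·(−8) = 168 ≡ 12, so v_2 = 12^{−1} = 12 (mod 13).
  i = 3 (α = 4): (4−8)(4−1)(4−2)(4−9) = (−4)·3·2·(−5) = 120 ≡ 3, so v_3 = 3^{−1} = 9 (mod 13).
  i = 4 (α = 2): (2−8)(2−1)(2−4)(2−9) = (−6)·1·(−2)·(−7) = −84 ≡ 7, so v_4 = 7^{−1} = 2 (mod 13).
  i = 5 (α = 9): (9−8)(9−1)(9−4)(9−2) = 1·8·5·7 = 280 ≡ 7, so v_5 = 7^{−1} = 2 (mod 13).
  v = [1, 12, 9, 2, 2].
Step 2: syndromes of r = [7, 8, 7, 12, 1] (all sums mod 13).
  S_0 = Σ v_i r_i = 1·7 + 12·8 + 9·7 + 2·12 + 2·1 = 192 ≡ 10.
  S_1 = Σ v_i α_i r_i = 1·8·7 + 12·1·8 + 9·4·7 + 2·2·12 + 2·9·1 = 470 ≡ 2.
  α_i^2 mod 13 = [12, 1, 3, 4, 3].
  S_2 = Σ v_i α_i^2 r_i = 1·12·7 + 12·1·8 + 9·3·7 + 2·4·12 + 2·3·1 = 471 ≡ 3.
  S = (10, 2, 3) ≠ 0, so r is not a codeword (an error is present).
Step 3: locate the error. For a single error e at position i, S_ℓ = v_i·e·α_i^ℓ, so α_err = S_1/S_0.
  S_0^{−1} = 10^{−1} = 4 (mod 13), so α_err = 2·4 = 8 ≡ 8 = α_1. Error position i = 1.
  Consistency check: S_2/S_1 = 3·7 = 21 ≡ 8 = α_err ✓ (single-error assumption holds).
Step 4: error magnitude e = S_0/v_1 = S_0·∏_{j≠1}(α_1 − α_j) = 10·1 = 10 ≡ 10 (mod 13).
Step 5: correct position 1: c_1 = r_1 − e = 7 − 10 ≡ 10 (mod 13). Hence c = [10, 8, 7, 12, 1].
  Check: interpolating c through the α_i gives m(x) = 4 + 4·x (degree < 2) with m(α_i) = c_i for every i, so c is indeed a codeword.


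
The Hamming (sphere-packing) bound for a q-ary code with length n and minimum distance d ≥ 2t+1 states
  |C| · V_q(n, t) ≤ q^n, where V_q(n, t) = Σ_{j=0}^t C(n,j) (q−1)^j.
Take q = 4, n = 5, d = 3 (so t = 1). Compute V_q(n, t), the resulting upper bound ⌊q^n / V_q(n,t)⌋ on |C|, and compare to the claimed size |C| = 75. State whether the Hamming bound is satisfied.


V_q(n, t) = 16, q^n = 1024, Hamming bound = 64, |C| = 75 > bound (violated).

Step 1: Compute V_q(n, t) = Σ_{j=0}^1 C(n, j) (q−1)^j.
  j = 0: C(5,0)·(3)^0 = 1·1 = 1.
  j = 1: C(5,1)·(3)^1 = 5·3 = 15.
  V_q(n, t) = 1 + 15 = 16.
Step 2: q^n = 4^5 = 1024.
Step 3: Hamming bound ⌊q^n / V_q(n,t)⌋ = ⌊1024/16⌋ = 64.
Step 4: Compare |C| = 75 to 64: violated.
The claimed |C| lies above the Hamming bound, so no 4-ary code of length 5 with d ≥ 3 can have 75 codewords.


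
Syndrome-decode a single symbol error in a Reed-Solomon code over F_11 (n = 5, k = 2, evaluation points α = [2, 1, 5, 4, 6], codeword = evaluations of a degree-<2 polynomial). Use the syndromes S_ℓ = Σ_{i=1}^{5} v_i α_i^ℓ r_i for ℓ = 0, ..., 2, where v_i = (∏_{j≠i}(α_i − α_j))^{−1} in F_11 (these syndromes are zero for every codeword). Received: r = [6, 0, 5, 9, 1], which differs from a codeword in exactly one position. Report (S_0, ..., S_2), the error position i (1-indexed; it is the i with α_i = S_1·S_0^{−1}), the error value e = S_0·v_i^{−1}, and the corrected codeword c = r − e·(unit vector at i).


S = (9, 9, 9), error at position 2, error magnitude e = 1, c = [6, 10, 5, 9, 1].

Step 1: column multipliers v_i = (∏_{j≠i}(α_i − α_j))^{−1} mod 11.
  i = 1 (α = 2): (2−1)(2−5)(2−4)(2−6) = 1·(−3)·(−2)·(−4) = −24 ≡ 9, so v_1 = 9^{−1} = 5 (mod 11).
  i = 2 (α = 1): (1−2)(1−5)(1−4)(1−6) = (−1)·(−4)·(−3)·(−5) = 60 ≡ 5, so v_2 = 5^{−1} = 9 (mod 11).
  i = 3 (α = 5): (5−2)(5−1)(5−4)(5−6) = 3·4·1·(−1) = −12 ≡ 10, so v_3 = 10^{−1} = 10 (mod 11).
  i = 4 (α = 4): (4−2)(4−1)(4−5)(4−6) = 2·3·(−1)·(−2) = 12 ≡ 1, so v_4 = 1^{−1} = 1 (mod 11).
  i = 5 (α = 6): (6−2)(6−1)(6−5)(6−4) = 4·5·1·2 = 40 ≡ 7, so v_5 = 7^{−1} = 8 (mod 11).
  v = [5, 9, 10, 1, 8].
Step 2: syndromes of r = [6, 0, 5, 9, 1] (all sums mod 11).
  S_0 = Σ v_i r_i = 5·6 + 9·0 + 10·5 + 1·9 + 8·1 = 97 ≡ 9.
  S_1 = Σ v_i α_i r_i = 5·2·6 + 9·1·0 + 10·5·5 + 1·4·9 + 8·6·1 = 394 ≡ 9.
  α_i^2 mod 11 = [4, 1, 3, 5, 3].
  S_2 = Σ v_i α_i^2 r_i = 5·4·6 + 9·1·0 + 10·3·5 + 1·5·9 + 8·3·1 = 339 ≡ 9.
  S = (9, 9, 9) ≠ 0, so r is not a codeword (an error is present).
Step 3: locate the error. For a single error e at position i, S_ℓ = v_i·e·α_i^ℓ, so α_err = S_1/S_0.
  S_0^{−1} = 9^{−1} = 5 (mod 11), so α_err = 9·5 = 45 ≡ 1 = α_2. Error position i = 2.
  Consistency check: S_2/S_1 = 9·5 = 45 ≡ 1 = α_err ✓ (single-error assumption holds).
Step 4: error magnitude e = S_0/v_2 = S_0·∏_{j≠2}(α_2 − α_j) = 9·5 = 45 ≡ 1 (mod 11).
Step 5: correct position 2: c_2 = r_2 − e = 0 − 1 ≡ 10 (mod 11). Hence c = [6, 10, 5, 9, 1].
  Check: interpolating c through the α_i gives m(x) = 3 + 7·x (degree < 2) with m(α_i) = c_i for every i, so c is indeed a codeword.


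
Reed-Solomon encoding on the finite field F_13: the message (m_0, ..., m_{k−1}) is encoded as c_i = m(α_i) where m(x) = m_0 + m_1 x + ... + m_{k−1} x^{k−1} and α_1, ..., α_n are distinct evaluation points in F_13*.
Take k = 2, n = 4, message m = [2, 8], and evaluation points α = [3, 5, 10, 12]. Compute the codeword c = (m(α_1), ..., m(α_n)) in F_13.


c = [0, 3, 4, 7]

Message polynomial: m(x) = 2 + 8·x (mod 13).
For each evaluation point α_i, compute m(α_i) mod 13:
  α_1 = 3: Horner steps 8 → 0, so m(3) = 0.
  α_2 = 5: Horner steps 8 → 3, so m(5) = 3.
  α_3 = 10: Horner steps 8 → 4, so m(10) = 4.
  α_4 = 12: Horner steps 8 → 7, so m(12) = 7.
Codeword c = [0, 3, 4, 7] ∈ F_13^4.


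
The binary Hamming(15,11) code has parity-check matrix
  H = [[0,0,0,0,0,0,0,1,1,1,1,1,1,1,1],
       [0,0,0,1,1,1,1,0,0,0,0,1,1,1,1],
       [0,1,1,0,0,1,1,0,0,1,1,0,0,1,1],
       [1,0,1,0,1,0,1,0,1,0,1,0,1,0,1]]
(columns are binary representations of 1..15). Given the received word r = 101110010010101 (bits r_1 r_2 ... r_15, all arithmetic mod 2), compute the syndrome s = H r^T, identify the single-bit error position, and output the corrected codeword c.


s = (0, 0, 1, 0)^T, error position = 2, corrected codeword c = 111110010010101

Compute s = H r^T mod 2 one row at a time:
  s_1 = 1 + 0 + 0 + 1 + 0 + 1 + 0 + 1 = 4 ≡ 0 (mod 2).
  s_2 = 1 + 1 + 0 + 0 + 0 + 1 + 0 + 1 = 4 ≡ 0 (mod 2).
  s_3 = 0 + 1 + 0 + 0 + 0 + 1 + 0 + 1 = 3 ≡ 1 (mod 2).
  s_4 = 1 + 1 + 1 + 0 + 0 + 1 + 1 + 1 = 6 ≡ 0 (mod 2).
s = (0, 0, 1, 0)^T — this equals column 2 of H (binary 0010), so error is at position 2.
Correct: flip bit 2 of r = 101110010010101 to get c = 111110010010101.


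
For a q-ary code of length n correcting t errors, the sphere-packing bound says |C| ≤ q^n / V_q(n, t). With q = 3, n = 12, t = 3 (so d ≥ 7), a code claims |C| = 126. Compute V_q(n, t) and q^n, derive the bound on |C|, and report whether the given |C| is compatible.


V_q(n, t) = 2049, q^n = 531441, Hamming bound = 259, |C| = 126 ≤ bound (satisfied).

Step 1: Compute V_q(n, t) = Σ_{j=0}^3 C(n, j) (q−1)^j.
  j = 0: C(12,0)·(2)^0 = 1·1 = 1.
  j = 1: C(12,1)·(2)^1 = 12·2 = 24.
  j = 2: C(12,2)·(2)^2 = 66·4 = 264.
  j = 3: C(12,3)·(2)^3 = 220·8 = 1760.
  V_q(n, t) = 1 + 24 + 264 + 1760 = 2049.
Step 2: q^n = 3^12 = 531441.
Step 3: Hamming bound ⌊q^n / V_q(n,t)⌋ = ⌊531441/2049⌋ = 259.
Step 4: Compare |C| = 126 to 259: satisfied.
The claimed |C| lies below the Hamming bound.


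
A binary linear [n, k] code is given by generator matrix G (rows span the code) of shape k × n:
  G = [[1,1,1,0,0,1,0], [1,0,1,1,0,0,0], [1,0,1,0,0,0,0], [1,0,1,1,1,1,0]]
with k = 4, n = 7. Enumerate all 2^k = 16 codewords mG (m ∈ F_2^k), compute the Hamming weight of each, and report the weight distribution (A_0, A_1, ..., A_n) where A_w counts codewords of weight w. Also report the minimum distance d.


Weight distribution: A_0 = 1, A_1 = 1, A_2 = 4, A_3 = 4, A_4 = 3, A_5 = 3. Minimum distance d = 1.

Enumerate all 2^4 = 16 messages m ∈ F_2^4.
For each, compute codeword c = mG in F_2^7, then tally its weight.
  m = 0000 → c = 0000000, weight = 0.
  m = 1000 → c = 1110010, weight = 4.
  m = 0100 → c = 1011000, weight = 3.
  m = 1100 → c = 0101010, weight = 3.
  m = 0010 → c = 1010000, weight = 2.
  m = 1010 → c = 0100010, weight = 2.
  m = 0110 → c = 0001000, weight = 1.
  m = 1110 → c = 1111010, weight = 5.
  m = 0001 → c = 1011110, weight = 5.
  m = 1001 → c = 0101100, weight = 3.
  m = 0101 → c = 0000110, weight = 2.
  m = 1101 → c = 1110100, weight = 4.
  m = 0011 → c = 0001110, weight = 3.
  m = 1011 → c = 1111100, weight = 5.
  m = 0111 → c = 1010110, weight = 4.
  m = 1111 → c = 0100100, weight = 2.
Tally weights:
  weight 0: 1 codewords.
  weight 1: 1 codewords.
  weight 2: 4 codewords.
  weight 3: 4 codewords.
  weight 4: 3 codewords.
  weight 5: 3 codewords.
Minimum distance d = smallest w > 0 with A_w > 0 = 1.
Sanity: Σ A_w = 16 = 2^4 = 16 ✓.


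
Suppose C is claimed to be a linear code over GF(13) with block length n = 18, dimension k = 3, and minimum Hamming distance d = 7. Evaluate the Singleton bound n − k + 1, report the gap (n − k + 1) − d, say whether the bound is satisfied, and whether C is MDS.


Singleton RHS = n − k + 1 = 16, slack = 9, bound satisfied, not MDS.

Singleton bound: d ≤ n − k + 1.
Here n = 18, k = 3, so n − k + 1 = 16.
Given d = 7, check d ≤ 16: YES.
Slack = (n − k + 1) − d = 9.
The code is NOT MDS (slack = 9 > 0).
Description: the claimed parameters are [18, 3, 7]_13; such a code would be non-MDS.


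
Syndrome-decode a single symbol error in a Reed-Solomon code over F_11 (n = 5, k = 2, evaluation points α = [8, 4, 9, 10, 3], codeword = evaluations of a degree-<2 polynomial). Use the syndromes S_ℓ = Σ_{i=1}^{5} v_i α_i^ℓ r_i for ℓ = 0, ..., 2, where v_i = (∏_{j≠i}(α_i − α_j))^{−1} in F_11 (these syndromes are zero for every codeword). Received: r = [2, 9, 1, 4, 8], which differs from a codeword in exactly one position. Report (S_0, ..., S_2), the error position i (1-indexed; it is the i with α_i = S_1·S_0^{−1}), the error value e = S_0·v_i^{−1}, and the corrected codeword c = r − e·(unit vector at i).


S = (3, 5, 1), error at position 3, error magnitude e = 9, c = [2, 9, 3, 4, 8].

Step 1: column multipliers v_i = (∏_{j≠i}(α_i − α_j))^{−1} mod 11.
  i = 1 (α = 8): (8−4)(8−9)(8−10)(8−3) = 4·(−1)·(−2)·5 = 40 ≡ 7, so v_1 = 7^{−1} = 8 (mod 11).
  i = 2 (α = 4): (4−8)(4−9)(4−10)(4−3) = (−4)·(−5)·(−6)·1 = −120 ≡ 1, so v_2 = 1^{−1} = 1 (mod 11).
  i = 3 (α = 9): (9−8)(9−4)(9−10)(9−3) = 1·5·(−1)·6 = −30 ≡ 3, so v_3 = 3^{−1} = 4 (mod 11).
  i = 4 (α = 10): (10−8)(10−4)(10−9)(10−3) = 2·6·1·7 = 84 ≡ 7, so v_4 = 7^{−1} = 8 (mod 11).
  i = 5 (α = 3): (3−8)(3−4)(3−9)(3−10) = (−5)·(−1)·(−6)·(−7) = 210 ≡ 1, so v_5 = 1^{−1} = 1 (mod 11).
  v = [8, 1, 4, 8, 1].
Step 2: syndromes of r = [2, 9, 1, 4, 8] (all sums mod 11).
  S_0 = Σ v_i r_i = 8·2 + 1·9 + 4·1 + 8·4 + 1·8 = 69 ≡ 3.
  S_1 = Σ v_i α_i r_i = 8·8·2 + 1·4·9 + 4·9·1 + 8·10·4 + 1·3·8 = 544 ≡ 5.
  α_i^2 mod 11 = [9, 5, 4, 1, 9].
  S_2 = Σ v_i α_i^2 r_i = 8·9·2 + 1·5·9 + 4·4·1 + 8·1·4 + 1·9·8 = 309 ≡ 1.
  S = (3, 5, 1) ≠ 0, so r is not a codeword (an error is present).
Step 3: locate the error. For a single error e at position i, S_ℓ = v_i·e·α_i^ℓ, so α_err = S_1/S_0.
  S_0^{−1} = 3^{−1} = 4 (mod 11), so α_err = 5·4 = 20 ≡ 9 = α_3. Error position i = 3.
  Consistency check: S_2/S_1 = 1·9 = 9 ≡ 9 = α_err ✓ (single-error assumption holds).
Step 4: error magnitude e = S_0/v_3 = S_0·∏_{j≠3}(α_3 − α_j) = 3·3 = 9 ≡ 9 (mod 11).
Step 5: correct position 3: c_3 = r_3 − e = 1 − 9 ≡ 3 (mod 11). Hence c = [2, 9, 3, 4, 8].
  Check: interpolating c through the α_i gives m(x) = 5 + 1·x (degree < 2) with m(α_i) = c_i for every i, so c is indeed a codeword.
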